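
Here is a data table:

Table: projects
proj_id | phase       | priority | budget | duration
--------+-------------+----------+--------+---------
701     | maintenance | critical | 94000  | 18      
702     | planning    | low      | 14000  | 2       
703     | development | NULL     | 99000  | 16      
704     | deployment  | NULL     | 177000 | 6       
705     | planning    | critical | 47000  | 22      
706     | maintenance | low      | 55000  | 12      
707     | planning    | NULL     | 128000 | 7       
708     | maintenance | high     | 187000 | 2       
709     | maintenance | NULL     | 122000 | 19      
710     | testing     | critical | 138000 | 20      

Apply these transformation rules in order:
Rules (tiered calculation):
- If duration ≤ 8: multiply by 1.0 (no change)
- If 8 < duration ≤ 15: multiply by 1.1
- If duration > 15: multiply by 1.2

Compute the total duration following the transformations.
144.2

Step 1: Tier 1 (duration ≤ 8): 4 records, sum = 17 × 1.0 = 17.0
Step 2: Tier 2 (8 < duration ≤ 15): 1 records, sum = 12 × 1.1 = 13.2
Step 3: Tier 3 (duration > 15): 5 records, sum = 95 × 1.2 = 114.0
Step 4: Final sum = 17.0 + 13.2 + 114.0 = 144.2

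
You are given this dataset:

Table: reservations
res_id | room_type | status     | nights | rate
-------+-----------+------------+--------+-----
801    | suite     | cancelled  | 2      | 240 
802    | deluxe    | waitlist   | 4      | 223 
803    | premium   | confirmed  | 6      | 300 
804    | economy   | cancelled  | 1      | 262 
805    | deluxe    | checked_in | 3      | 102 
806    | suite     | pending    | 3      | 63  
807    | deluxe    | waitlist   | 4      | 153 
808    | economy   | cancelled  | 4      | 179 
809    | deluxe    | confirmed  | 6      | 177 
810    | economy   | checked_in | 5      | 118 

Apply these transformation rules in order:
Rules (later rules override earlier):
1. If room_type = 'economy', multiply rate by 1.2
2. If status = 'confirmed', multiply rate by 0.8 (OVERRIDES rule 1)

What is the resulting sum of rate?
1833.4

Step 1: Rule 2 takes priority for records with status = 'confirmed'
  - 2 records: 477 × 0.8 = 381.6
Step 2: Rule 1 applies to remaining records with room_type = 'economy'
  - 3 records: 559 × 1.2 = 670.8
Step 3: Other records unchanged: 781
Step 4: Final sum = 381.6 + 670.8 + 781 = 1833.4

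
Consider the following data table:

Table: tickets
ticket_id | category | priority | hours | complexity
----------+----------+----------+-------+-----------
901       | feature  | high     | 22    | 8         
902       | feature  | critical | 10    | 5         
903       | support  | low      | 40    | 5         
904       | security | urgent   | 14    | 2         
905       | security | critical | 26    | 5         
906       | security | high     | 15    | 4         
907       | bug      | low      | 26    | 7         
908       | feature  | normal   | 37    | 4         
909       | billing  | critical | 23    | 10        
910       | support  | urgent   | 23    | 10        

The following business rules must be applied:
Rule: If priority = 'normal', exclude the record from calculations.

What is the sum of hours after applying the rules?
199

Step 1: Identify records where priority = 'normal'
Step 2: The excluded records sum to 37
Step 3: Original total hours = 236
Step 4: Remaining total = 236 - 37 = 199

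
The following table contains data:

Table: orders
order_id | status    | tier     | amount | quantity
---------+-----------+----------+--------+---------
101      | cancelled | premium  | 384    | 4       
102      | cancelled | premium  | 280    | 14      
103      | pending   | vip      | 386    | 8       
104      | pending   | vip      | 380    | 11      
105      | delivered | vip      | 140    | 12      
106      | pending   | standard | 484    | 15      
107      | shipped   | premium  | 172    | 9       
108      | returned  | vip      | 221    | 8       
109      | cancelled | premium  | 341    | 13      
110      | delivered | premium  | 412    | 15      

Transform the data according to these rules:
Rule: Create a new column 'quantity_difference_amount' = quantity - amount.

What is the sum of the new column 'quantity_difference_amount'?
-3091

Step 1: For each record, compute quantity - amount
Example calculations:
  4 - 384 = -380
  14 - 280 = -266
  8 - 386 = -378
  ...
Step 2: Sum all derived values
Step 3: Total = -3091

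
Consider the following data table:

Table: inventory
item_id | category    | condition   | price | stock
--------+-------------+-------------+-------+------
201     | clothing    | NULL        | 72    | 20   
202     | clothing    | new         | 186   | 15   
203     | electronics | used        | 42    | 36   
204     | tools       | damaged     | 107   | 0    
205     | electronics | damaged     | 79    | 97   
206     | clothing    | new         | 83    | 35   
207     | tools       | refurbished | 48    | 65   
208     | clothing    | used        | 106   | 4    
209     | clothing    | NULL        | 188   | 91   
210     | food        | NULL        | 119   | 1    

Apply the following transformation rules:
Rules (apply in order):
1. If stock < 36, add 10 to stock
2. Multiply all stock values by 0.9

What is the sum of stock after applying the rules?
381.6

Step 1: Apply Rule 1 - Add 10 to records with stock < 36
  - 6 records affected: 75 + (6 × 10) = 135
  - Unaffected records: 289
  - Sum after Rule 1: 424
Step 2: Apply Rule 2 - Multiply all by 0.9
  - 424 × 0.9 = 381.6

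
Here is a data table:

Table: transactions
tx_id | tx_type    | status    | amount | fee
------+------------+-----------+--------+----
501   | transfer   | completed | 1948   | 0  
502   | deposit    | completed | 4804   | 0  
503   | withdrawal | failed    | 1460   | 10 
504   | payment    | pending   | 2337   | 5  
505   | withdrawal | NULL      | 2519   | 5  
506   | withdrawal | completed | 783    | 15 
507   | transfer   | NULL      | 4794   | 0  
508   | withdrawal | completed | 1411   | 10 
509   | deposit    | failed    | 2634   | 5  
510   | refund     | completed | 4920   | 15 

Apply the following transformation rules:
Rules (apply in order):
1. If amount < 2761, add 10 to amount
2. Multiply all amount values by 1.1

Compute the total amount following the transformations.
30448.0

Step 1: Apply Rule 1 - Add 10 to records with amount < 2761
  - 7 records affected: 13092 + (7 × 10) = 13162
  - Unaffected records: 14518
  - Sum after Rule 1: 27680
Step 2: Apply Rule 2 - Multiply all by 1.1
  - 27680 × 1.1 = 30448.0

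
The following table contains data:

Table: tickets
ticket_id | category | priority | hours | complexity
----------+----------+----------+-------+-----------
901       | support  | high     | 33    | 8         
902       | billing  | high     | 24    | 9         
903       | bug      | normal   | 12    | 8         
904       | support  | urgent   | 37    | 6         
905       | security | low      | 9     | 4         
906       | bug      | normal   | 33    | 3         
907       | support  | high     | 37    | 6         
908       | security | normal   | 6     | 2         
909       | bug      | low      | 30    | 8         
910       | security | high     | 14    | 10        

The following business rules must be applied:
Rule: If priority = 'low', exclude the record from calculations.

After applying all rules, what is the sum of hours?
196

Step 1: Identify records where priority = 'low'
Step 2: The excluded records sum to 39
Step 3: Original total hours = 235
Step 4: Remaining total = 235 - 39 = 196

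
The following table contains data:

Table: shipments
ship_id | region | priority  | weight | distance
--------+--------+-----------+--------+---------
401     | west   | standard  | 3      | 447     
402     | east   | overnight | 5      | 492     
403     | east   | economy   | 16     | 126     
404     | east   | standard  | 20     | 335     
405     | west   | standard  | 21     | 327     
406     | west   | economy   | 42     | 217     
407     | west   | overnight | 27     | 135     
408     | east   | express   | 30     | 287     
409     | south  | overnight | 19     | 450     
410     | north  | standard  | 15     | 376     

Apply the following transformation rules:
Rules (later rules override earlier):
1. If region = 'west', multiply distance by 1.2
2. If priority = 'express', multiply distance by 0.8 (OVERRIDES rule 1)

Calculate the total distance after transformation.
3359.8

Step 1: Rule 2 takes priority for records with priority = 'express'
  - 1 records: 287 × 0.8 = 229.6
Step 2: Rule 1 applies to remaining records with region = 'west'
  - 4 records: 1126 × 1.2 = 1351.2
Step 3: Other records unchanged: 1779
Step 4: Final sum = 229.6 + 1351.2 + 1779 = 3359.8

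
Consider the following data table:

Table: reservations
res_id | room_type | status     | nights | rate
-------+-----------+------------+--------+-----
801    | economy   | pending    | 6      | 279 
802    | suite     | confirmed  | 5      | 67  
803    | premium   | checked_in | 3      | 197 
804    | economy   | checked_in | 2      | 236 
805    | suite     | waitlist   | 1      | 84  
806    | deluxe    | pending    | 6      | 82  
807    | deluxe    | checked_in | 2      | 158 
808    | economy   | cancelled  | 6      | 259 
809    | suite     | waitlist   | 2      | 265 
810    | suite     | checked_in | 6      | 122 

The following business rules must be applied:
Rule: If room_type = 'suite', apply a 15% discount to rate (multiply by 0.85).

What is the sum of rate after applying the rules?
1668.3

Step 1: Records with room_type = 'suite' have total rate = 538
Step 2: Apply multiplier: 538 × 0.85 = 457.3
Step 3: Other records total: 1211
Step 4: Final sum = 457.3 + 1211 = 1668.3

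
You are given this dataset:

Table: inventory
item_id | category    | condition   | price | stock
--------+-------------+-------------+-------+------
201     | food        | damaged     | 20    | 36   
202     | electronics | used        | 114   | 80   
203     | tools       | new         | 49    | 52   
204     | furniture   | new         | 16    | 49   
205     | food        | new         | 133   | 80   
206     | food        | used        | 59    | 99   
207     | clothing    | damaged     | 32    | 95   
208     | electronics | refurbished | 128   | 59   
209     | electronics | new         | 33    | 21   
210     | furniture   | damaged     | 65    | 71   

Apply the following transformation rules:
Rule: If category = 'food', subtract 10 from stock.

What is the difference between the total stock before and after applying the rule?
30

Step 1: Original sum of stock = 642
Step 2: 3 records have category = 'food'
Step 3: Each affected record changes by -10
Step 4: Total change = 3 × -10 = -30
Step 5: New sum = 642 + -30 = 612
Step 6: Difference = |612 - 642| = 30
        (Sum decreased by 30)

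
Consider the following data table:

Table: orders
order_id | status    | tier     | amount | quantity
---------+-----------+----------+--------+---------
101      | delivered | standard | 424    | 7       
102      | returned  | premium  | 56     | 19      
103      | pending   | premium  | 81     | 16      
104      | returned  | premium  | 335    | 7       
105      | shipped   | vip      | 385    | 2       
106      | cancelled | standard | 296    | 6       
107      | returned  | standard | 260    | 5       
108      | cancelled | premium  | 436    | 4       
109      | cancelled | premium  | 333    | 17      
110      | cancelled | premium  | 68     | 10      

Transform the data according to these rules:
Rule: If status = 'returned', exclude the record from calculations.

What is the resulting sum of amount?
2023

Step 1: Identify records where status = 'returned'
Step 2: The excluded records sum to 651
Step 3: Original total amount = 2674
Step 4: Remaining total = 2674 - 651 = 2023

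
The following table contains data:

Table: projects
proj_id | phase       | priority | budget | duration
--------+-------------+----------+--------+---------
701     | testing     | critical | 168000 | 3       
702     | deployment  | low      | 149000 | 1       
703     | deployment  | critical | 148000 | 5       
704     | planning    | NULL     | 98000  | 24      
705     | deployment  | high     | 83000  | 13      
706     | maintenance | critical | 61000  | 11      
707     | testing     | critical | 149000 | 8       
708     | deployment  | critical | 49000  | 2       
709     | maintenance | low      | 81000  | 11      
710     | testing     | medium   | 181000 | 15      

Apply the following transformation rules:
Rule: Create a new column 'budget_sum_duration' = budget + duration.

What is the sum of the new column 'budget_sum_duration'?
1167093

Step 1: For each record, compute budget + duration
Example calculations:
  168000 + 3 = 168003
  149000 + 1 = 149001
  148000 + 5 = 148005
  ...
Step 2: Sum all derived values
Step 3: Total = 1167093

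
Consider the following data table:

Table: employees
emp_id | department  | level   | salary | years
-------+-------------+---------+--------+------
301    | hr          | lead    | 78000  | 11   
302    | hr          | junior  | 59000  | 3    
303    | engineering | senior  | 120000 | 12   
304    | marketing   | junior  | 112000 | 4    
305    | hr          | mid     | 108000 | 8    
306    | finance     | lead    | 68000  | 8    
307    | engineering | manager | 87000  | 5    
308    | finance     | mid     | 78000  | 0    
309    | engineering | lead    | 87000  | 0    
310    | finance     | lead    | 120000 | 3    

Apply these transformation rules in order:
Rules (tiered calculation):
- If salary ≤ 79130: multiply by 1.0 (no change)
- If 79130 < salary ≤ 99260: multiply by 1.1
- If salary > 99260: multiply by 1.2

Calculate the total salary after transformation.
1026400.0

Step 1: Tier 1 (salary ≤ 79130): 4 records, sum = 283000 × 1.0 = 283000.0
Step 2: Tier 2 (79130 < salary ≤ 99260): 2 records, sum = 174000 × 1.1 = 191400.0
Step 3: Tier 3 (salary > 99260): 4 records, sum = 460000 × 1.2 = 552000.0
Step 4: Final sum = 283000.0 + 191400.0 + 552000.0 = 1026400.0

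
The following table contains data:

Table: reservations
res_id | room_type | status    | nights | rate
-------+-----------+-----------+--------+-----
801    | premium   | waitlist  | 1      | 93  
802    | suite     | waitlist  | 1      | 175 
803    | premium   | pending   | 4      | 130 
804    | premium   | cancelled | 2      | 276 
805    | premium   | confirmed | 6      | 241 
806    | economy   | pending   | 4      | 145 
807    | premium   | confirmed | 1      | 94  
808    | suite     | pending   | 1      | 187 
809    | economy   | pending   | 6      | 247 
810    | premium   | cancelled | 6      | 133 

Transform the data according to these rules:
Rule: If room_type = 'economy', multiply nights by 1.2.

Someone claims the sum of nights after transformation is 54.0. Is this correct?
No, the correct result is 34.0.

Step 1: Calculate the correct sum after transformation
Step 2: Apply multiplier 1.2 to records where room_type = 'economy'
Step 3: Correct result = 34.0
Step 4: Claimed result = 54.0
Step 5: 34.0 ≠ 54.0
Conclusion: The claimed result is incorrect. The correct answer is 34.0.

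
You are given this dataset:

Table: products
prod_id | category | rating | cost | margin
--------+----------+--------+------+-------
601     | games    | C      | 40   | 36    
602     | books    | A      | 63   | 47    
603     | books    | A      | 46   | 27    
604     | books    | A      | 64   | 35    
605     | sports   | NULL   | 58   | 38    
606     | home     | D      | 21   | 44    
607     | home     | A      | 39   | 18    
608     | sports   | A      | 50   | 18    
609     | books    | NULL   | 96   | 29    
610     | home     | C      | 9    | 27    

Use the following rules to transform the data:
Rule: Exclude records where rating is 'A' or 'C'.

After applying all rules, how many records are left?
3

Step 1: Count records to exclude
  - 5 (A) + 2 (C) = 7 records
Step 2: Total records: 10
Step 3: Remaining = 10 - 7 = 3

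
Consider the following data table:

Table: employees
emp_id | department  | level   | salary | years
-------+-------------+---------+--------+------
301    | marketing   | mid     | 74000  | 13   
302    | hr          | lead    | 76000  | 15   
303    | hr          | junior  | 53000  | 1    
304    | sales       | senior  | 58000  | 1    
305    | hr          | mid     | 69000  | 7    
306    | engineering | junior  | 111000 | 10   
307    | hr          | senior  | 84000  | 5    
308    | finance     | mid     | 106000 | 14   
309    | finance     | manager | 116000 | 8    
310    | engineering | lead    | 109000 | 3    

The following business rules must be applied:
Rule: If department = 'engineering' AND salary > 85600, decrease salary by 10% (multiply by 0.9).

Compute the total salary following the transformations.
834000.0

Step 1: Find records where department = 'engineering' AND salary > 85600
Step 2: 2 records match, summing to 220000
Step 3: After multiplier: 220000 × 0.9 = 198000.0
Step 4: Unaffected records sum: 636000
Step 5: Final sum = 198000.0 + 636000 = 834000.0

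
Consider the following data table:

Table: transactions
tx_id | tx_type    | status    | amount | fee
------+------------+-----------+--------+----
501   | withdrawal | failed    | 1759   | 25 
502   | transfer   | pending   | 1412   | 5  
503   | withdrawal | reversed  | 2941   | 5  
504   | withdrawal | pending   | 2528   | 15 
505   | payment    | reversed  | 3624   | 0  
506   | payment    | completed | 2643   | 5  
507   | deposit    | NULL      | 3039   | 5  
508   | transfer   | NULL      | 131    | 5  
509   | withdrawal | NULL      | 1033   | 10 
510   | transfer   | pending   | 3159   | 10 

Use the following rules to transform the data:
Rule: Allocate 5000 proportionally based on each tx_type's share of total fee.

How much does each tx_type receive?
deposit: 294.12, payment: 294.12, transfer: 1176.47, withdrawal: 3235.29

Step 1: Calculate total fee = 85
Step 2: Calculate each tx_type's proportion:
  deposit: 5/85 = 5.88% → 294.12
  payment: 5/85 = 5.88% → 294.12
  transfer: 20/85 = 23.53% → 1176.47
  withdrawal: 55/85 = 64.71% → 3235.29
Step 3: Verify: sum of allocations ≈ 5000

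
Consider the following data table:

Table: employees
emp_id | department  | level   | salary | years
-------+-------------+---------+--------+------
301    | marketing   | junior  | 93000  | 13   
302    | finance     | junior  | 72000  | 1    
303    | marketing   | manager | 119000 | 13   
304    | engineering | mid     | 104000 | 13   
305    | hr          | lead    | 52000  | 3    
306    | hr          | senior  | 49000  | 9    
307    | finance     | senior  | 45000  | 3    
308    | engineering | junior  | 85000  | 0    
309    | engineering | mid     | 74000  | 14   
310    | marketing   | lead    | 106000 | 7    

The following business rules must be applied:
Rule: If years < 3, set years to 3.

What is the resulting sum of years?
81

Step 1: 2 records have years < 3
Step 2: These records originally summed to 1
Step 3: After setting to minimum: 2 × 3 = 6
Step 4: Unaffected records sum: 75
Step 5: Final sum = 6 + 75 = 81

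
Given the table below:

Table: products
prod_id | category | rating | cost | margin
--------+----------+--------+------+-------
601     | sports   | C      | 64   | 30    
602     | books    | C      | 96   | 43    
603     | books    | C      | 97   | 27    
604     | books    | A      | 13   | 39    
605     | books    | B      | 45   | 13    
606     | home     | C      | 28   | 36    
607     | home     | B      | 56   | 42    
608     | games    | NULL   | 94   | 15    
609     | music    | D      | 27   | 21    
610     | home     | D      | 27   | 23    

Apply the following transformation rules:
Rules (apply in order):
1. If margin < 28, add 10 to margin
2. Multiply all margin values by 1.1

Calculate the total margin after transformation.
372.9

Step 1: Apply Rule 1 - Add 10 to records with margin < 28
  - 5 records affected: 99 + (5 × 10) = 149
  - Unaffected records: 190
  - Sum after Rule 1: 339
Step 2: Apply Rule 2 - Multiply all by 1.1
  - 339 × 1.1 = 372.9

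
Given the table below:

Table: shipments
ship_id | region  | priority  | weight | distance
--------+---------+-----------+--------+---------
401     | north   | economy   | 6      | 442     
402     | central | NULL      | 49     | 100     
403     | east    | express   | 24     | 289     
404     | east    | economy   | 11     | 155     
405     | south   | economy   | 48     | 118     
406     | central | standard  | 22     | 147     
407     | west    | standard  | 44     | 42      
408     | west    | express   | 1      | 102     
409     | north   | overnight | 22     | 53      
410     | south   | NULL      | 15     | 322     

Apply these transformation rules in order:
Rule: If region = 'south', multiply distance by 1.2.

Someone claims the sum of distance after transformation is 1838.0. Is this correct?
No, the correct result is 1858.0.

Step 1: Calculate the correct sum after transformation
Step 2: Apply multiplier 1.2 to records where region = 'south'
Step 3: Correct result = 1858.0
Step 4: Claimed result = 1838.0
Step 5: 1858.0 ≠ 1838.0
Conclusion: The claimed result is incorrect. The correct answer is 1858.0.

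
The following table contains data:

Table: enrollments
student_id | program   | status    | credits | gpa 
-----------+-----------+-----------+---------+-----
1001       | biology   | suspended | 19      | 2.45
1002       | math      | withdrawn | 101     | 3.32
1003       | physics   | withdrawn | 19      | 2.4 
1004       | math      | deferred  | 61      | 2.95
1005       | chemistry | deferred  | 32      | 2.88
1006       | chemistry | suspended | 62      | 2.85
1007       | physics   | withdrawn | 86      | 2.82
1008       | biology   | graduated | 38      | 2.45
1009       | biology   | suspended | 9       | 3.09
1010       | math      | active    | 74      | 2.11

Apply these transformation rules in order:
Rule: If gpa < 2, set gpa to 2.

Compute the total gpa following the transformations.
27.32

Step 1: 0 records have gpa < 2
Step 2: These records originally summed to 0
Step 3: After setting to minimum: 0 × 2 = 0
Step 4: Unaffected records sum: 27.32
Step 5: Final sum = 0 + 27.32 = 27.32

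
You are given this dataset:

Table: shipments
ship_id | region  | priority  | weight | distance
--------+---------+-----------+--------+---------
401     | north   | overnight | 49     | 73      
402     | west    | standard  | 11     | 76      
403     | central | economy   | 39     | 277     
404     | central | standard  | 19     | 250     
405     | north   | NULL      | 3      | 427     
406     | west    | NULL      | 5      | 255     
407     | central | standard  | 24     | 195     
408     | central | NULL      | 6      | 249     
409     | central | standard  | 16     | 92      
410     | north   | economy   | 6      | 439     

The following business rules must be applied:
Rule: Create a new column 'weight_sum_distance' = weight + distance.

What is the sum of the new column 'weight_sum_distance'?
2511

Step 1: For each record, compute weight + distance
Example calculations:
  49 + 73 = 122
  11 + 76 = 87
  39 + 277 = 316
  ...
Step 2: Sum all derived values
Step 3: Total = 2511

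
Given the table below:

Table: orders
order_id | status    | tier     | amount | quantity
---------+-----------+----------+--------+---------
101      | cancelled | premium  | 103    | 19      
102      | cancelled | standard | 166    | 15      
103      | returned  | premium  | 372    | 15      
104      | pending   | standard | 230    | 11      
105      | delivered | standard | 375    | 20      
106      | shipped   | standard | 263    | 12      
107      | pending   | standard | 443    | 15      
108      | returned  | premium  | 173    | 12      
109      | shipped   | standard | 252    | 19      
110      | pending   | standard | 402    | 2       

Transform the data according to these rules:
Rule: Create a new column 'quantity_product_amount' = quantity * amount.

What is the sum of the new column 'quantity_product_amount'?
37526

Step 1: For each record, compute quantity * amount
Example calculations:
  19 * 103 = 1957
  15 * 166 = 2490
  15 * 372 = 5580
  ...
Step 2: Sum all derived values
Step 3: Total = 37526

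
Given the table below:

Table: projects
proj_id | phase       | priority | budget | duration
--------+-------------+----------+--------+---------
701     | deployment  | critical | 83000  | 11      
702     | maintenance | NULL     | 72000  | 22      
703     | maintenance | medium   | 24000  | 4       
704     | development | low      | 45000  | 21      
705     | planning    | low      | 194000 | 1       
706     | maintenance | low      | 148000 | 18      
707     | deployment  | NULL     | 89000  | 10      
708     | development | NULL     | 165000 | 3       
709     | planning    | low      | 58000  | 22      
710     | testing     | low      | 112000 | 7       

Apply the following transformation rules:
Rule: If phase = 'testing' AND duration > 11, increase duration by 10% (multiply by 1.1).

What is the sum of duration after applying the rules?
119

Step 1: Find records where phase = 'testing' AND duration > 11
Step 2: 0 records match, summing to 0
Step 3: After multiplier: 0 × 1.1 = 0.0
Step 4: Unaffected records sum: 119
Step 5: Final sum = 0.0 + 119 = 119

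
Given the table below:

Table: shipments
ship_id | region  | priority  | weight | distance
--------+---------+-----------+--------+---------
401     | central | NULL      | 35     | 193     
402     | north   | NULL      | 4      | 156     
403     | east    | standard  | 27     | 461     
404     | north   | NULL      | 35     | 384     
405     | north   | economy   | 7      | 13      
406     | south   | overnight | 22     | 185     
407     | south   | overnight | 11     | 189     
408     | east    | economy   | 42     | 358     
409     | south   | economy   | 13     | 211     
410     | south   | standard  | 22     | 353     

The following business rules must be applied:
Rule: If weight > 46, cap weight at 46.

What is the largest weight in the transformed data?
42

Step 1: Original maximum weight = 42
Step 2: Check cap of 46 against maximum
Step 3: No records exceed the cap (max 42 <= cap 46), so no capping applies
Step 4: Maximum after transformation = 42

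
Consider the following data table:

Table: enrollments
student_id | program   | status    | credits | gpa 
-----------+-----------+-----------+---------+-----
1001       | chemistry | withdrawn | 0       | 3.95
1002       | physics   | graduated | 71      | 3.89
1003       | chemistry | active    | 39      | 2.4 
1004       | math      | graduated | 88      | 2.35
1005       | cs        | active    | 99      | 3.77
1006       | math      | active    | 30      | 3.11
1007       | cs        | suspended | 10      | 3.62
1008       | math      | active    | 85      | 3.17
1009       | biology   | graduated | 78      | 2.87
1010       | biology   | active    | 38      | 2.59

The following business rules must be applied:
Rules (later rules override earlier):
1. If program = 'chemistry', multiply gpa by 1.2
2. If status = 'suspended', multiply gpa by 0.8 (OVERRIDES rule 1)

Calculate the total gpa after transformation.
32.27

Step 1: Rule 2 takes priority for records with status = 'suspended'
  - 1 records: 3.62 × 0.8 = 2.9
Step 2: Rule 1 applies to remaining records with program = 'chemistry'
  - 2 records: 6.35 × 1.2 = 7.62
Step 3: Other records unchanged: 21.75
Step 4: Final sum = 2.9 + 7.62 + 21.75 = 32.27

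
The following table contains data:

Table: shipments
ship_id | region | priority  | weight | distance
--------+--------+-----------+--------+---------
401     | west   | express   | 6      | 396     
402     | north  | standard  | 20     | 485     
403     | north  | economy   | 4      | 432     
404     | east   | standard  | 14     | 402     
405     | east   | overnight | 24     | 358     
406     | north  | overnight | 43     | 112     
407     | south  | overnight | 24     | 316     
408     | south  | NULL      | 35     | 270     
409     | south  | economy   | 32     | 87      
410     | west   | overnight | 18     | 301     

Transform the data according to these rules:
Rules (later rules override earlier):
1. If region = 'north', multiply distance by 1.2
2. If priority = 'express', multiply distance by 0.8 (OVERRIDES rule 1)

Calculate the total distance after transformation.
3285.6

Step 1: Rule 2 takes priority for records with priority = 'express'
  - 1 records: 396 × 0.8 = 316.8
Step 2: Rule 1 applies to remaining records with region = 'north'
  - 3 records: 1029 × 1.2 = 1234.8
Step 3: Other records unchanged: 1734
Step 4: Final sum = 316.8 + 1234.8 + 1734 = 3285.6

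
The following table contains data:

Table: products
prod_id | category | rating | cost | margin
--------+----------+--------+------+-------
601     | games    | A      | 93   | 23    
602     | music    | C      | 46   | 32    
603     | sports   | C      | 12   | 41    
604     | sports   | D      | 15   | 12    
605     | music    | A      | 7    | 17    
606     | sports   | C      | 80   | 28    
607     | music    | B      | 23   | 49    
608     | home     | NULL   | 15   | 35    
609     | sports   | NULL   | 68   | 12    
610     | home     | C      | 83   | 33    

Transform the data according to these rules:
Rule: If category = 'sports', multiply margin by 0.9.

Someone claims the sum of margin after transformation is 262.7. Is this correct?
No, the correct result is 272.7.

Step 1: Calculate the correct sum after transformation
Step 2: Apply multiplier 0.9 to records where category = 'sports'
Step 3: Correct result = 272.7
Step 4: Claimed result = 262.7
Step 5: 272.7 ≠ 262.7
Conclusion: The claimed result is incorrect. The correct answer is 272.7.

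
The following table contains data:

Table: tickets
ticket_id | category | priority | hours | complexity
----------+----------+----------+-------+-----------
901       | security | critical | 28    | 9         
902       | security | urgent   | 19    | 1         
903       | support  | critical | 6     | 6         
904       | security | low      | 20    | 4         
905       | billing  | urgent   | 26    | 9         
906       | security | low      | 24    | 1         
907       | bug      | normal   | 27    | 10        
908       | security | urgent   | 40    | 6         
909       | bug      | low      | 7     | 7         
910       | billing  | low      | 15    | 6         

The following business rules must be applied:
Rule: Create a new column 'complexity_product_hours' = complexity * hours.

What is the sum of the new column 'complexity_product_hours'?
1294

Step 1: For each record, compute complexity * hours
Example calculations:
  9 * 28 = 252
  1 * 19 = 19
  6 * 6 = 36
  ...
Step 2: Sum all derived values
Step 3: Total = 1294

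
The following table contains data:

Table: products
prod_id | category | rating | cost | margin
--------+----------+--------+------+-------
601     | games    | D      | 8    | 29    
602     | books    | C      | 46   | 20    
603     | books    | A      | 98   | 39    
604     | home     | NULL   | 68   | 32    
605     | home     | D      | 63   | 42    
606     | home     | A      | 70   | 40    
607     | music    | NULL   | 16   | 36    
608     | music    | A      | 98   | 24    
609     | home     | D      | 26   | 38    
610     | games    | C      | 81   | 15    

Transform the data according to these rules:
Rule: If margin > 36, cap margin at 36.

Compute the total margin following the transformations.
300

Step 1: 4 records have margin > 36
Step 2: These records originally summed to 159
Step 3: After capping: 4 × 36 = 144
Step 4: Unaffected records sum: 156
Step 5: Final sum = 144 + 156 = 300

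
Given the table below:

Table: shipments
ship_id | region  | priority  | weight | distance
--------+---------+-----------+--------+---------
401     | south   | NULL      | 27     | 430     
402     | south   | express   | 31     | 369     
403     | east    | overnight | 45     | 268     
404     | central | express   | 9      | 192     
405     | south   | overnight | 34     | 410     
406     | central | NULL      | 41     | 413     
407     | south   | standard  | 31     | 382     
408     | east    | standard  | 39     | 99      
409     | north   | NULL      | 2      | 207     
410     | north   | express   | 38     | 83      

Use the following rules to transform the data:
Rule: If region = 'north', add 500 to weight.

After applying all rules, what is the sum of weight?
1297

Step 1: Count records where region = 'north': 2
Step 2: Total bonus added: 2 × 500 = 1000
Step 3: Original sum of weight: 297
Step 4: Final sum = 297 + 1000 = 1297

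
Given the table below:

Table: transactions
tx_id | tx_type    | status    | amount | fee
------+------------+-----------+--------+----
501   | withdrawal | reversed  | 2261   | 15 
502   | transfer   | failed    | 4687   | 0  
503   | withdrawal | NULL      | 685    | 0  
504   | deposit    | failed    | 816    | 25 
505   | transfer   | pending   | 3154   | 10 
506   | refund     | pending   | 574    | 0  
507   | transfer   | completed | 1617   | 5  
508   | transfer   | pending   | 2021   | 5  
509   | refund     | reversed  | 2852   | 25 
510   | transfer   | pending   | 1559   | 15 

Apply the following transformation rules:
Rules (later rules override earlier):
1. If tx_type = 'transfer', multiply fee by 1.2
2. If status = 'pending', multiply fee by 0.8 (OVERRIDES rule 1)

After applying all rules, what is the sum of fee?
95.0

Step 1: Rule 2 takes priority for records with status = 'pending'
  - 4 records: 30 × 0.8 = 24.0
Step 2: Rule 1 applies to remaining records with tx_type = 'transfer'
  - 2 records: 5 × 1.2 = 6.0
Step 3: Other records unchanged: 65
Step 4: Final sum = 24.0 + 6.0 + 65 = 95.0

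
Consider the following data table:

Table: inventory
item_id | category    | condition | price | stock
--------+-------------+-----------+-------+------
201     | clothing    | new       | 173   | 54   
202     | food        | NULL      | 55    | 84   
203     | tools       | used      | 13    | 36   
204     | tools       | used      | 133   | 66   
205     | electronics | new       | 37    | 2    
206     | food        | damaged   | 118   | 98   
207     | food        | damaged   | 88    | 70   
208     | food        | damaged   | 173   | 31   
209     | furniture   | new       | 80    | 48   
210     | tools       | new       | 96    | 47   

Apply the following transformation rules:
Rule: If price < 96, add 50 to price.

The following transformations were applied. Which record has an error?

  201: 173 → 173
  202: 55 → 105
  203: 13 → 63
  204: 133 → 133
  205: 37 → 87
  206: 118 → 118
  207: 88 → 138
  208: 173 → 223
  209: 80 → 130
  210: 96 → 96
Record 208 has an error. The correct transformed value should be 173, not 223.

Step 1: Check each record against the rule
Step 2: Record 208 has price = 173
Step 3: Since 173 >= 96, the bonus should not have been applied
Step 4: Correct value = 173, but claimed value = 223
Conclusion: Record 208 has the error.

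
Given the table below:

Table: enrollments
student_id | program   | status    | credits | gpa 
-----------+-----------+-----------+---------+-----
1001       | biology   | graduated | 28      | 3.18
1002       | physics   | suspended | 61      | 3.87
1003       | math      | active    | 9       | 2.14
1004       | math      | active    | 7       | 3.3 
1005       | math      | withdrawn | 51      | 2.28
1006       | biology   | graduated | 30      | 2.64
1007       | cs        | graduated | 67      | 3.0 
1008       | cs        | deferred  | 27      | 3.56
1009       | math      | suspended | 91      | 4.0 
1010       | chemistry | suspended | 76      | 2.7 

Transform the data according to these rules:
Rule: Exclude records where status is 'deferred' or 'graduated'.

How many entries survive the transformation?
6

Step 1: Count records to exclude
  - 1 (deferred) + 3 (graduated) = 4 records
Step 2: Total records: 10
Step 3: Remaining = 10 - 4 = 6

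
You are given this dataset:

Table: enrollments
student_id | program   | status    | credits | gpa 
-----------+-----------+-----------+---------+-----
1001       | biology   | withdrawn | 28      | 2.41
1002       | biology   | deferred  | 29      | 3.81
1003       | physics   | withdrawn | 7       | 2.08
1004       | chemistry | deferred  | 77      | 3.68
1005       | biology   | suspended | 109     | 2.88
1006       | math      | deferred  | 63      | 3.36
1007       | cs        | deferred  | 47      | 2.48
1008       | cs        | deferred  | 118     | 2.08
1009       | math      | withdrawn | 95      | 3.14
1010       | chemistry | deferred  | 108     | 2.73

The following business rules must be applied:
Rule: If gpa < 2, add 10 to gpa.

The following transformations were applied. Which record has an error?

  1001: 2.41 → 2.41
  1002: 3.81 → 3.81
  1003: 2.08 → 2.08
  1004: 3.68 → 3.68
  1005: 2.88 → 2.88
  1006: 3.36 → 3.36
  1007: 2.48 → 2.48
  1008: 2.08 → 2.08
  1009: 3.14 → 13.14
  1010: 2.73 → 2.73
Record 1009 has an error. The correct transformed value should be 3.14, not 13.14.

Step 1: Check each record against the rule
Step 2: Record 1009 has gpa = 3.14
Step 3: Since 3.14 >= 2, the bonus should not have been applied
Step 4: Correct value = 3.14, but claimed value = 13.14
Conclusion: Record 1009 has the error.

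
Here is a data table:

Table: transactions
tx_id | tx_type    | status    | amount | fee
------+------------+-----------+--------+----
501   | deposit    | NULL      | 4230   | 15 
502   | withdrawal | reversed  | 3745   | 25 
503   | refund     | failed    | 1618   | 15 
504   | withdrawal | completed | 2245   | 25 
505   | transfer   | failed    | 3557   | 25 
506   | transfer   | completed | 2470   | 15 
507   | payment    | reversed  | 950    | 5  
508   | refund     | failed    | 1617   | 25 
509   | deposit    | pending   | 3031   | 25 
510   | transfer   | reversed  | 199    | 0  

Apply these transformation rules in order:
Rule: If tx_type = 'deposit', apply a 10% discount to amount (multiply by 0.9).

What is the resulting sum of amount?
22935.9

Step 1: Records with tx_type = 'deposit' have total amount = 7261
Step 2: Apply multiplier: 7261 × 0.9 = 6534.9
Step 3: Other records total: 16401
Step 4: Final sum = 6534.9 + 16401 = 22935.9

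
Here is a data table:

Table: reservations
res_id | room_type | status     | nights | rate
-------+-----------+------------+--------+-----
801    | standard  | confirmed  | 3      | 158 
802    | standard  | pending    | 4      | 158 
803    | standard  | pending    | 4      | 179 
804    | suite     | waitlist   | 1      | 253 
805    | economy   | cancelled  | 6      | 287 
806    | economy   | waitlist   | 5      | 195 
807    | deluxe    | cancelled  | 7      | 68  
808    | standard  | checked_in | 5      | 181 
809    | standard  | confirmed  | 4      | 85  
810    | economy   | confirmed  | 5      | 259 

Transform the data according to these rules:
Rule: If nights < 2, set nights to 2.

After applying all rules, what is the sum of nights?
45

Step 1: 1 records have nights < 2
Step 2: These records originally summed to 1
Step 3: After setting to minimum: 1 × 2 = 2
Step 4: Unaffected records sum: 43
Step 5: Final sum = 2 + 43 = 45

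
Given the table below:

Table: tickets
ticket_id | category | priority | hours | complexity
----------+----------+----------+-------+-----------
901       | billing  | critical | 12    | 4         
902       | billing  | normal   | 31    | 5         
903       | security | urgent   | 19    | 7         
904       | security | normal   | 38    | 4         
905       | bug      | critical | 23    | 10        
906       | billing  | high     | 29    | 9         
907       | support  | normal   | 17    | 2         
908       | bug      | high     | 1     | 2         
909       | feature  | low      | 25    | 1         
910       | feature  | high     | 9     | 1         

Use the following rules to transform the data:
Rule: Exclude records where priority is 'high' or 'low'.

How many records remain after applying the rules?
6

Step 1: Count records to exclude
  - 3 (high) + 1 (low) = 4 records
Step 2: Total records: 10
Step 3: Remaining = 10 - 4 = 6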